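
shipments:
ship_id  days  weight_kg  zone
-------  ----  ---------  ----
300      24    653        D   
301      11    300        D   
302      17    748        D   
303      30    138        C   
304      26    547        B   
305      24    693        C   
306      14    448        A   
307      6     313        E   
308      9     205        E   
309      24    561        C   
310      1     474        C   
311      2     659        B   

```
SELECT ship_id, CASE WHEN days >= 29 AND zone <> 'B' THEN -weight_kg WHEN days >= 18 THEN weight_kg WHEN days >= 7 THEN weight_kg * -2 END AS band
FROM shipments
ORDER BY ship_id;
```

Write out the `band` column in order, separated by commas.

653, -600, -1496, -138, 547, 693, -896, NULL, -410, 561, NULL, NULL

ship_id=300: days >= 18 → 653
ship_id=301: days >= 7 → -600
ship_id=302: days >= 7 → -1496
ship_id=303: days >= 29 AND zone <> 'B' → -138
ship_id=304: days >= 18 → 547
ship_id=305: days >= 18 → 693
ship_id=306: days >= 7 → -896
ship_id=307: (no match → NULL) → NULL
ship_id=308: days >= 7 → -410
ship_id=309: days >= 18 → 561
ship_id=310: (no match → NULL) → NULL
ship_id=311: (no match → NULL) → NULL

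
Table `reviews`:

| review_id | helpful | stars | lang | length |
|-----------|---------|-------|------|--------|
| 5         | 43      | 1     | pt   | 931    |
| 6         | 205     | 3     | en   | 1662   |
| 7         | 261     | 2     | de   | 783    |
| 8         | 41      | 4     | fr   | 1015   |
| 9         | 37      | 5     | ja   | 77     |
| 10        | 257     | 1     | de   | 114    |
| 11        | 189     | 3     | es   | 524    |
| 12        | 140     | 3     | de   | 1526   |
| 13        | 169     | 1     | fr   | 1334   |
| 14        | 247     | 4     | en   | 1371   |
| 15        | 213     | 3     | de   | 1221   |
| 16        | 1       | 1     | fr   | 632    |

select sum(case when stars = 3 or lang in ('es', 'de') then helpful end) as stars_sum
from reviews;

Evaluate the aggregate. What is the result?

review_id=5: ✗
review_id=6: ✓ → 205
review_id=7: ✓ → 261
review_id=8: ✗
review_id=9: ✗
review_id=10: ✓ → 257
review_id=11: ✓ → 189
review_id=12: ✓ → 140
review_id=13: ✗
review_id=14: ✗
review_id=15: ✓ → 213
review_id=16: ✗
stars_sum = 205 + 261 + 257 + 189 + 140 + 213 = 1265

1265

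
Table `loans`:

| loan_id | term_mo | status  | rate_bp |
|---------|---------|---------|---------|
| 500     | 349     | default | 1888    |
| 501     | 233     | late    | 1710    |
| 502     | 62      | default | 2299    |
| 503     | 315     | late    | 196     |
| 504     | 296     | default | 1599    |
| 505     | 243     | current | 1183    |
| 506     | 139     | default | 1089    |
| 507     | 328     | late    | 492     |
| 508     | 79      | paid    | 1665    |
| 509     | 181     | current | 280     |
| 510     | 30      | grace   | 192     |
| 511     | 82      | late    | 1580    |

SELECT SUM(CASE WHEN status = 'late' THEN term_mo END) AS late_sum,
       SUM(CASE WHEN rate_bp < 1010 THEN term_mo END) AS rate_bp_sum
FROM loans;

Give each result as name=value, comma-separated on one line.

late_sum=958, rate_bp_sum=854

[late_sum: status = 'late']
loan_id=500: ✗
loan_id=501: ✓ → 233
loan_id=502: ✗
loan_id=503: ✓ → 315
loan_id=504: ✗
loan_id=505: ✗
loan_id=506: ✗
loan_id=507: ✓ → 328
loan_id=508: ✗
loan_id=509: ✗
loan_id=510: ✗
loan_id=511: ✓ → 82
late_sum = 233 + 315 + 328 + 82 = 958
—
[rate_bp_sum: rate_bp < 1010]
loan_id=500: ✗
loan_id=501: ✗
loan_id=502: ✗
loan_id=503: ✓ → 315
loan_id=504: ✗
loan_id=505: ✗
loan_id=506: ✗
loan_id=507: ✓ → 328
loan_id=508: ✗
loan_id=509: ✓ → 181
loan_id=510: ✓ → 30
loan_id=511: ✗
rate_bp_sum = 315 + 328 + 181 + 30 = 854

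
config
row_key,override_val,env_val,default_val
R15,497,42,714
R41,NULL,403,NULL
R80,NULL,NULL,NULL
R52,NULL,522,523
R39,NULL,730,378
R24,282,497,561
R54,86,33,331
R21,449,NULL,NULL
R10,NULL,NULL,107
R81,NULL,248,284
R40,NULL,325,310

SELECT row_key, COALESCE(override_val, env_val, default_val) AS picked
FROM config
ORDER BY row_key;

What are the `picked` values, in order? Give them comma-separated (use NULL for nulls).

107, 497, 449, 282, 730, 325, 403, 522, 86, NULL, 248

row_key=R10: override_val=NULL, env_val=NULL, default_val=107 → 107
row_key=R15: override_val=497 → 497
row_key=R21: override_val=449 → 449
row_key=R24: override_val=282 → 282
row_key=R39: override_val=NULL, env_val=730 → 730
row_key=R40: override_val=NULL, env_val=325 → 325
row_key=R41: override_val=NULL, env_val=403 → 403
row_key=R52: override_val=NULL, env_val=522 → 522
row_key=R54: override_val=86 → 86
row_key=R80: override_val=NULL, env_val=NULL, default_val=NULL (all NULL) → NULL
row_key=R81: override_val=NULL, env_val=248 → 248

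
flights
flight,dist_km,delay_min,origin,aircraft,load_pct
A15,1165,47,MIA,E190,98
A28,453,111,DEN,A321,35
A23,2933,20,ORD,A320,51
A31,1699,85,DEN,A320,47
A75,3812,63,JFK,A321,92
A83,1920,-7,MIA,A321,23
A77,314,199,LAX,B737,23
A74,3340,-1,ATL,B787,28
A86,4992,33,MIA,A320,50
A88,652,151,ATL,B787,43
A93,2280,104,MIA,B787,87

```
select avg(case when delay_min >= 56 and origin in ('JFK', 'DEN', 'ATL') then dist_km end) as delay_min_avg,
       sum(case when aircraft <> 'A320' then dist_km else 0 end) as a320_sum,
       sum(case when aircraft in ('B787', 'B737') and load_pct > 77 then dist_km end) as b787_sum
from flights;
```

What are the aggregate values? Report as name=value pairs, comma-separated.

[delay_min_avg: delay_min >= 56 and origin in ('JFK', 'DEN', 'ATL')]
flight=A15: ✗
flight=A28: ✓ → 453
flight=A23: ✗
flight=A31: ✓ → 1699
flight=A75: ✓ → 3812
flight=A83: ✗
flight=A77: ✗
flight=A74: ✗
flight=A86: ✗
flight=A88: ✓ → 652
flight=A93: ✗
delay_min_avg = (453 + 1699 + 3812 + 652) / 4 = 1654
—
[a320_sum: aircraft <> 'A320']
flight=A15: ✓ → 1165
flight=A28: ✓ → 453
flight=A23: ✗
flight=A31: ✗
flight=A75: ✓ → 3812
flight=A83: ✓ → 1920
flight=A77: ✓ → 314
flight=A74: ✓ → 3340
flight=A86: ✗
flight=A88: ✓ → 652
flight=A93: ✓ → 2280
a320_sum = 1165 + 453 + 3812 + 1920 + 314 + 3340 + 652 + 2280 = 13936
—
[b787_sum: aircraft in ('B787', 'B737') and load_pct > 77]
flight=A15: ✗
flight=A28: ✗
flight=A23: ✗
flight=A31: ✗
flight=A75: ✗
flight=A83: ✗
flight=A77: ✗
flight=A74: ✗
flight=A86: ✗
flight=A88: ✗
flight=A93: ✓ → 2280
b787_sum = 2280

delay_min_avg=1654, a320_sum=13936, b787_sum=2280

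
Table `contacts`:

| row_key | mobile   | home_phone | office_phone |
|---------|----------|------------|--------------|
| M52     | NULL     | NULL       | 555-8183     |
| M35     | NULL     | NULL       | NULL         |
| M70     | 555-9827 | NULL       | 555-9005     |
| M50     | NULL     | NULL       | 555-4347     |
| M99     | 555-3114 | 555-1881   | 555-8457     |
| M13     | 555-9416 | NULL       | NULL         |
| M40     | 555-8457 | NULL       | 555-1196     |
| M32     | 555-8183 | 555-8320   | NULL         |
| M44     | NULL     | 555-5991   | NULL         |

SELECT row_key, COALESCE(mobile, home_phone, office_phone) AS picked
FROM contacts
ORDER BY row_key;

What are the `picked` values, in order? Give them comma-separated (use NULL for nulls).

555-9416, 555-8183, NULL, 555-8457, 555-5991, 555-4347, 555-8183, 555-9827, 555-3114

row_key=M13: mobile=555-9416 → 555-9416
row_key=M32: mobile=555-8183 → 555-8183
row_key=M35: mobile=NULL, home_phone=NULL, office_phone=NULL (all NULL) → NULL
row_key=M40: mobile=555-8457 → 555-8457
row_key=M44: mobile=NULL, home_phone=555-5991 → 555-5991
row_key=M50: mobile=NULL, home_phone=NULL, office_phone=555-4347 → 555-4347
row_key=M52: mobile=NULL, home_phone=NULL, office_phone=555-8183 → 555-8183
row_key=M70: mobile=555-9827 → 555-9827
row_key=M99: mobile=555-3114 → 555-3114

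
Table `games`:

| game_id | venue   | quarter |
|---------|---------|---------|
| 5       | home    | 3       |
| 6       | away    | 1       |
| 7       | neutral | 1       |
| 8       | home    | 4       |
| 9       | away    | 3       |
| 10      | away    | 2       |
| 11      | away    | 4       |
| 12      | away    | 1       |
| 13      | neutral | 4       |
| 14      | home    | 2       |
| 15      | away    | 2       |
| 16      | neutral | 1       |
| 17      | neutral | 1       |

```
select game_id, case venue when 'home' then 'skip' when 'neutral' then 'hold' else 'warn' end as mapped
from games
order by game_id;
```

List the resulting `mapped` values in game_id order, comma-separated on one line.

game_id=5: venue='home' → skip
game_id=6: ELSE → warn
game_id=7: venue='neutral' → hold
game_id=8: venue='home' → skip
game_id=9: ELSE → warn
game_id=10: ELSE → warn
game_id=11: ELSE → warn
game_id=12: ELSE → warn
game_id=13: venue='neutral' → hold
game_id=14: venue='home' → skip
game_id=15: ELSE → warn
game_id=16: venue='neutral' → hold
game_id=17: venue='neutral' → hold

skip, warn, hold, skip, warn, warn, warn, warn, hold, skip, warn, hold, hold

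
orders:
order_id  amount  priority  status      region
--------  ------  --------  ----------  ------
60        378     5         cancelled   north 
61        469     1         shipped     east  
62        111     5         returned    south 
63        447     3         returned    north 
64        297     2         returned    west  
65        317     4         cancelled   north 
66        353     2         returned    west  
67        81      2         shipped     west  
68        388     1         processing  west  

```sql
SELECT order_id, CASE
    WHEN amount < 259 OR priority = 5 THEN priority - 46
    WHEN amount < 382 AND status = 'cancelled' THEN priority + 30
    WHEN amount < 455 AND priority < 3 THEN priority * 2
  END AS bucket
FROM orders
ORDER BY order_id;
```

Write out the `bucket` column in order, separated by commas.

-41, NULL, -41, NULL, 4, 34, 4, -44, 2

order_id=60: amount < 259 OR priority = 5 → -41
order_id=61: (no match → NULL) → NULL
order_id=62: amount < 259 OR priority = 5 → -41
order_id=63: (no match → NULL) → NULL
order_id=64: amount < 455 AND priority < 3 → 4
order_id=65: amount < 382 AND status = 'cancelled' → 34
order_id=66: amount < 455 AND priority < 3 → 4
order_id=67: amount < 259 OR priority = 5 → -44
order_id=68: amount < 455 AND priority < 3 → 2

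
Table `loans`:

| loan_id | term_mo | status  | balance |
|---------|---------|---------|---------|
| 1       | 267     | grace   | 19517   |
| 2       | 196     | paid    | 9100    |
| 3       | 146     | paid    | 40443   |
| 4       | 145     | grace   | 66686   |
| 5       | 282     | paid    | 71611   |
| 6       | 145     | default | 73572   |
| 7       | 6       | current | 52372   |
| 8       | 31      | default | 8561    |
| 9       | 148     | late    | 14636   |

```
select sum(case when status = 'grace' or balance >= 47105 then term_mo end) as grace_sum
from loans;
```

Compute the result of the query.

845

loan_id=1: ✓ → 267
loan_id=2: ✗
loan_id=3: ✗
loan_id=4: ✓ → 145
loan_id=5: ✓ → 282
loan_id=6: ✓ → 145
loan_id=7: ✓ → 6
loan_id=8: ✗
loan_id=9: ✗
grace_sum = 267 + 145 + 282 + 145 + 6 = 845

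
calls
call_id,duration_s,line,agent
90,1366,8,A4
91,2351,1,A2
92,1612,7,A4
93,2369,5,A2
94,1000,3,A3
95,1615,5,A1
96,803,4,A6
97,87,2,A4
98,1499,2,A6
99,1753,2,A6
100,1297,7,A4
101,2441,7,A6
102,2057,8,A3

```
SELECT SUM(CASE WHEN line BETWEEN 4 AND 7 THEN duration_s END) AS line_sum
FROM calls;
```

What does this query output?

10137

call_id=90: ✗
call_id=91: ✗
call_id=92: ✓ → 1612
call_id=93: ✓ → 2369
call_id=94: ✗
call_id=95: ✓ → 1615
call_id=96: ✓ → 803
call_id=97: ✗
call_id=98: ✗
call_id=99: ✗
call_id=100: ✓ → 1297
call_id=101: ✓ → 2441
call_id=102: ✗
line_sum = 1612 + 2369 + 1615 + 803 + 1297 + 2441 = 10137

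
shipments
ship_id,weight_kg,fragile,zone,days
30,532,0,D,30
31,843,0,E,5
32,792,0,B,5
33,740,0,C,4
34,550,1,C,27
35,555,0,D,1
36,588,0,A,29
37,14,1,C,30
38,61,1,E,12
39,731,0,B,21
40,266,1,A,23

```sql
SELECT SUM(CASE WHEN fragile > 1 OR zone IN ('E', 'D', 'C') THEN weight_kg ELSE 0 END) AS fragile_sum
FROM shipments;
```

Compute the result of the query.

3295

ship_id=30: ✓ → 532
ship_id=31: ✓ → 843
ship_id=32: ✗
ship_id=33: ✓ → 740
ship_id=34: ✓ → 550
ship_id=35: ✓ → 555
ship_id=36: ✗
ship_id=37: ✓ → 14
ship_id=38: ✓ → 61
ship_id=39: ✗
ship_id=40: ✗
fragile_sum = 532 + 843 + 740 + 550 + 555 + 14 + 61 = 3295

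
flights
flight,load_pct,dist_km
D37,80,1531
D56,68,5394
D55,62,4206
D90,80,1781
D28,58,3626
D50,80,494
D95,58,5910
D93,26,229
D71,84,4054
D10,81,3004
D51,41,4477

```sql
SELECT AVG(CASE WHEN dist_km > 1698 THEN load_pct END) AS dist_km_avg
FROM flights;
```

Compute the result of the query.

66.5

flight=D37: ✗
flight=D56: ✓ → 68
flight=D55: ✓ → 62
flight=D90: ✓ → 80
flight=D28: ✓ → 58
flight=D50: ✗
flight=D95: ✓ → 58
flight=D93: ✗
flight=D71: ✓ → 84
flight=D10: ✓ → 81
flight=D51: ✓ → 41
dist_km_avg = (68 + 62 + 80 + 58 + 58 + 84 + 81 + 41) / 8 = 66.5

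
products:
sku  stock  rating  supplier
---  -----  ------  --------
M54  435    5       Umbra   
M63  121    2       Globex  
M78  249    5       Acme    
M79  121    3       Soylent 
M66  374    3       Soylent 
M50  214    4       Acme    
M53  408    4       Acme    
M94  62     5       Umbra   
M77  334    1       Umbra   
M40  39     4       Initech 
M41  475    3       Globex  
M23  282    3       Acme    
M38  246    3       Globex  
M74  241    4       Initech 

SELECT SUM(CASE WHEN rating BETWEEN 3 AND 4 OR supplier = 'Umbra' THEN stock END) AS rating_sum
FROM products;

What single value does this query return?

3231

sku=M54: ✓ → 435
sku=M63: ✗
sku=M78: ✗
sku=M79: ✓ → 121
sku=M66: ✓ → 374
sku=M50: ✓ → 214
sku=M53: ✓ → 408
sku=M94: ✓ → 62
sku=M77: ✓ → 334
sku=M40: ✓ → 39
sku=M41: ✓ → 475
sku=M23: ✓ → 282
sku=M38: ✓ → 246
sku=M74: ✓ → 241
rating_sum = 435 + 121 + 374 + 214 + 408 + 62 + 334 + 39 + 475 + 282 + 246 + 241 = 3231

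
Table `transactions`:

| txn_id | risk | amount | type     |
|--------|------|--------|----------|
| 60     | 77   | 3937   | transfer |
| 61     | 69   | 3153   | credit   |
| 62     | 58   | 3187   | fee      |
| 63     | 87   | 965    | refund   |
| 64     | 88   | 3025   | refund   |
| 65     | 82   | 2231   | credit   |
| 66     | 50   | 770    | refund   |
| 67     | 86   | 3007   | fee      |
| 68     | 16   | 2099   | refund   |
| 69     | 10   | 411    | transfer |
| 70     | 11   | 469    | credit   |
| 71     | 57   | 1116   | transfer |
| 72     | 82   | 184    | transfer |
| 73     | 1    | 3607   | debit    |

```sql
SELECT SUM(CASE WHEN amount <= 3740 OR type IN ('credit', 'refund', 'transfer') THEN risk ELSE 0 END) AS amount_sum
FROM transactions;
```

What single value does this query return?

txn_id=60: ✓ → 77
txn_id=61: ✓ → 69
txn_id=62: ✓ → 58
txn_id=63: ✓ → 87
txn_id=64: ✓ → 88
txn_id=65: ✓ → 82
txn_id=66: ✓ → 50
txn_id=67: ✓ → 86
txn_id=68: ✓ → 16
txn_id=69: ✓ → 10
txn_id=70: ✓ → 11
txn_id=71: ✓ → 57
txn_id=72: ✓ → 82
txn_id=73: ✓ → 1
amount_sum = 77 + 69 + 58 + 87 + 88 + 82 + 50 + 86 + 16 + 10 + 11 + 57 + 82 + 1 = 774

774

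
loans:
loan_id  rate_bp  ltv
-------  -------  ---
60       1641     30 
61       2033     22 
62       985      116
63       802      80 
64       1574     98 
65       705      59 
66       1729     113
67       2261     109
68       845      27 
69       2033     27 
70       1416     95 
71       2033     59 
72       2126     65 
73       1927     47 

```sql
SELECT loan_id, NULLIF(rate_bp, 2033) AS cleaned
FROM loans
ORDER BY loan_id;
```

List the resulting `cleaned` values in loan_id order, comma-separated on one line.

1641, NULL, 985, 802, 1574, 705, 1729, 2261, 845, NULL, 1416, NULL, 2126, 1927

loan_id=60: rate_bp=1641 vs 2033: differ → 1641
loan_id=61: rate_bp=2033 vs 2033: equal → NULL
loan_id=62: rate_bp=985 vs 2033: differ → 985
loan_id=63: rate_bp=802 vs 2033: differ → 802
loan_id=64: rate_bp=1574 vs 2033: differ → 1574
loan_id=65: rate_bp=705 vs 2033: differ → 705
loan_id=66: rate_bp=1729 vs 2033: differ → 1729
loan_id=67: rate_bp=2261 vs 2033: differ → 2261
loan_id=68: rate_bp=845 vs 2033: differ → 845
loan_id=69: rate_bp=2033 vs 2033: equal → NULL
loan_id=70: rate_bp=1416 vs 2033: differ → 1416
loan_id=71: rate_bp=2033 vs 2033: equal → NULL
loan_id=72: rate_bp=2126 vs 2033: differ → 2126
loan_id=73: rate_bp=1927 vs 2033: differ → 1927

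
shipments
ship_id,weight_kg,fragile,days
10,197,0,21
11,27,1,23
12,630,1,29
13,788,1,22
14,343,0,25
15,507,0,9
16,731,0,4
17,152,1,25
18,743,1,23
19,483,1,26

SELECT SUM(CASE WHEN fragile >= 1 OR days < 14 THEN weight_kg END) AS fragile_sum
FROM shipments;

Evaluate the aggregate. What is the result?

4061

ship_id=10: ✗
ship_id=11: ✓ → 27
ship_id=12: ✓ → 630
ship_id=13: ✓ → 788
ship_id=14: ✗
ship_id=15: ✓ → 507
ship_id=16: ✓ → 731
ship_id=17: ✓ → 152
ship_id=18: ✓ → 743
ship_id=19: ✓ → 483
fragile_sum = 27 + 630 + 788 + 507 + 731 + 152 + 743 + 483 = 4061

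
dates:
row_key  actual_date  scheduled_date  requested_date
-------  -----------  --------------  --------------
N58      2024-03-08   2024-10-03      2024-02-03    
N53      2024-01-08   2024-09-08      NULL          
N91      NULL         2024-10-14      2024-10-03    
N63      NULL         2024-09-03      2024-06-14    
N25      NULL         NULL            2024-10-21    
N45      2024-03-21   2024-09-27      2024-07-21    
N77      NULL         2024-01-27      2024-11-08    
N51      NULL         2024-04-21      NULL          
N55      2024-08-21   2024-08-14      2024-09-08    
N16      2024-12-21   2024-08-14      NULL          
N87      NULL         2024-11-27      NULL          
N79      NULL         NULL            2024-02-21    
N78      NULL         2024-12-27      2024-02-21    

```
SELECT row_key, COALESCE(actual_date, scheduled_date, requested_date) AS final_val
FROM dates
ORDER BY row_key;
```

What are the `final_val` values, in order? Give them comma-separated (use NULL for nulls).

row_key=N16: actual_date=2024-12-21 → 2024-12-21
row_key=N25: actual_date=NULL, scheduled_date=NULL, requested_date=2024-10-21 → 2024-10-21
row_key=N45: actual_date=2024-03-21 → 2024-03-21
row_key=N51: actual_date=NULL, scheduled_date=2024-04-21 → 2024-04-21
row_key=N53: actual_date=2024-01-08 → 2024-01-08
row_key=N55: actual_date=2024-08-21 → 2024-08-21
row_key=N58: actual_date=2024-03-08 → 2024-03-08
row_key=N63: actual_date=NULL, scheduled_date=2024-09-03 → 2024-09-03
row_key=N77: actual_date=NULL, scheduled_date=2024-01-27 → 2024-01-27
row_key=N78: actual_date=NULL, scheduled_date=2024-12-27 → 2024-12-27
row_key=N79: actual_date=NULL, scheduled_date=NULL, requested_date=2024-02-21 → 2024-02-21
row_key=N87: actual_date=NULL, scheduled_date=2024-11-27 → 2024-11-27
row_key=N91: actual_date=NULL, scheduled_date=2024-10-14 → 2024-10-14

2024-12-21, 2024-10-21, 2024-03-21, 2024-04-21, 2024-01-08, 2024-08-21, 2024-03-08, 2024-09-03, 2024-01-27, 2024-12-27, 2024-02-21, 2024-11-27, 2024-10-14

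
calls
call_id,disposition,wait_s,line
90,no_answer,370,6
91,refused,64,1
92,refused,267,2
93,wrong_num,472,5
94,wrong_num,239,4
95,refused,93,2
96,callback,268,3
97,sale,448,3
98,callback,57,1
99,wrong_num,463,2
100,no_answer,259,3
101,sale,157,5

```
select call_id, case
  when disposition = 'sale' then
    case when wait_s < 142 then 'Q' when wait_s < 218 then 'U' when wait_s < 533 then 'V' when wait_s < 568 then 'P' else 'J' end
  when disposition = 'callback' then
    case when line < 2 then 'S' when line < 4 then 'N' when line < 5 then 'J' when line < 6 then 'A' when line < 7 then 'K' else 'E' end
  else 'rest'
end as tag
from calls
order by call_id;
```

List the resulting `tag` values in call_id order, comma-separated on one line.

rest, rest, rest, rest, rest, rest, N, V, S, rest, rest, U

call_id=90: disposition='no_answer' → outer ELSE → rest
call_id=91: disposition='refused' → outer ELSE → rest
call_id=92: disposition='refused' → outer ELSE → rest
call_id=93: disposition='wrong_num' → outer ELSE → rest
call_id=94: disposition='wrong_num' → outer ELSE → rest
call_id=95: disposition='refused' → outer ELSE → rest
call_id=96: disposition='callback' → inner[line < 4] → N
call_id=97: disposition='sale' → inner[wait_s < 533] → V
call_id=98: disposition='callback' → inner[line < 2] → S
call_id=99: disposition='wrong_num' → outer ELSE → rest
call_id=100: disposition='no_answer' → outer ELSE → rest
call_id=101: disposition='sale' → inner[wait_s < 218] → U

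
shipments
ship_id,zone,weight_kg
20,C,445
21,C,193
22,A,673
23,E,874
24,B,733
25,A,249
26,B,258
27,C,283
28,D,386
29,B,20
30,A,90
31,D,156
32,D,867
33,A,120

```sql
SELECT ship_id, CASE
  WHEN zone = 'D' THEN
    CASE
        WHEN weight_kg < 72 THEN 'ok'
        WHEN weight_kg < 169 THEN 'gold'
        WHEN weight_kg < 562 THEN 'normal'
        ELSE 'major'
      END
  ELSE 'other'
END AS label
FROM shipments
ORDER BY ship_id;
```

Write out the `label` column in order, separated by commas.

other, other, other, other, other, other, other, other, normal, other, other, gold, major, other

ship_id=20: zone='C' → outer ELSE → other
ship_id=21: zone='C' → outer ELSE → other
ship_id=22: zone='A' → outer ELSE → other
ship_id=23: zone='E' → outer ELSE → other
ship_id=24: zone='B' → outer ELSE → other
ship_id=25: zone='A' → outer ELSE → other
ship_id=26: zone='B' → outer ELSE → other
ship_id=27: zone='C' → outer ELSE → other
ship_id=28: zone='D' → inner[weight_kg < 562] → normal
ship_id=29: zone='B' → outer ELSE → other
ship_id=30: zone='A' → outer ELSE → other
ship_id=31: zone='D' → inner[weight_kg < 169] → gold
ship_id=32: zone='D' → inner[ELSE] → major
ship_id=33: zone='A' → outer ELSE → other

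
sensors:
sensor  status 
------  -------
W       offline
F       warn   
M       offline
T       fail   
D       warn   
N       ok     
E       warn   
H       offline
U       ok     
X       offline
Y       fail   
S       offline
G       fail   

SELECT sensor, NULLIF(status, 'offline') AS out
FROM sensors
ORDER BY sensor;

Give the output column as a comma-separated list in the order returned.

sensor=D: status=warn vs offline: differ → warn
sensor=E: status=warn vs offline: differ → warn
sensor=F: status=warn vs offline: differ → warn
sensor=G: status=fail vs offline: differ → fail
sensor=H: status=offline vs offline: equal → NULL
sensor=M: status=offline vs offline: equal → NULL
sensor=N: status=ok vs offline: differ → ok
sensor=S: status=offline vs offline: equal → NULL
sensor=T: status=fail vs offline: differ → fail
sensor=U: status=ok vs offline: differ → ok
sensor=W: status=offline vs offline: equal → NULL
sensor=X: status=offline vs offline: equal → NULL
sensor=Y: status=fail vs offline: differ → fail

warn, warn, warn, fail, NULL, NULL, ok, NULL, fail, ok, NULL, NULL, fail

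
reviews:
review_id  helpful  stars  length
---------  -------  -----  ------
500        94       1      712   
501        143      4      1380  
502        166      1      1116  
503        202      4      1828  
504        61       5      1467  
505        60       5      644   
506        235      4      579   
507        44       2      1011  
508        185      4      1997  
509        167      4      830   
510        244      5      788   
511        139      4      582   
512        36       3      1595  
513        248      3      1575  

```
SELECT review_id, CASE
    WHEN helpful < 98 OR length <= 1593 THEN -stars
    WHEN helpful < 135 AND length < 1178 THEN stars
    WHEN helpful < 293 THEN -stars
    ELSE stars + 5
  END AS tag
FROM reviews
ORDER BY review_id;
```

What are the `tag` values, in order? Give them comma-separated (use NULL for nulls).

review_id=500: helpful < 98 OR length <= 1593 → -1
review_id=501: helpful < 98 OR length <= 1593 → -4
review_id=502: helpful < 98 OR length <= 1593 → -1
review_id=503: helpful < 293 → -4
review_id=504: helpful < 98 OR length <= 1593 → -5
review_id=505: helpful < 98 OR length <= 1593 → -5
review_id=506: helpful < 98 OR length <= 1593 → -4
review_id=507: helpful < 98 OR length <= 1593 → -2
review_id=508: helpful < 293 → -4
review_id=509: helpful < 98 OR length <= 1593 → -4
review_id=510: helpful < 98 OR length <= 1593 → -5
review_id=511: helpful < 98 OR length <= 1593 → -4
review_id=512: helpful < 98 OR length <= 1593 → -3
review_id=513: helpful < 98 OR length <= 1593 → -3

-1, -4, -1, -4, -5, -5, -4, -2, -4, -4, -5, -4, -3, -3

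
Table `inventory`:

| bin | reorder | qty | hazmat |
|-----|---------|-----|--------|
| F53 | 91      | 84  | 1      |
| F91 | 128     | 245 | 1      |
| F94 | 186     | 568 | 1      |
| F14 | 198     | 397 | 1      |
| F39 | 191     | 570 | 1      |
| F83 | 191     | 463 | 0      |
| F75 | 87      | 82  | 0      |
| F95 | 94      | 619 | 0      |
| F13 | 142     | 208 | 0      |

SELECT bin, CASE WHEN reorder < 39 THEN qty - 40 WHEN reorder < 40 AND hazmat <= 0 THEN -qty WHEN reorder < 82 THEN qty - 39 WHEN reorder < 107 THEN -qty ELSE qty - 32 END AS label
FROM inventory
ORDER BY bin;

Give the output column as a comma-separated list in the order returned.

bin=F13: ELSE → 176
bin=F14: ELSE → 365
bin=F39: ELSE → 538
bin=F53: reorder < 107 → -84
bin=F75: reorder < 107 → -82
bin=F83: ELSE → 431
bin=F91: ELSE → 213
bin=F94: ELSE → 536
bin=F95: reorder < 107 → -619

176, 365, 538, -84, -82, 431, 213, 536, -619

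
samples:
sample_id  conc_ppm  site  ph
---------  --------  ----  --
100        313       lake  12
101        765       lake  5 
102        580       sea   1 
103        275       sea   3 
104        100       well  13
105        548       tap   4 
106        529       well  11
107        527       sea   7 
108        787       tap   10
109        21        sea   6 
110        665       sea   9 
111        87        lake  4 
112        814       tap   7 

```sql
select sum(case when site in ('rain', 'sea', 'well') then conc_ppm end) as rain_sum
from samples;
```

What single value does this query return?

2697

sample_id=100: ✗
sample_id=101: ✗
sample_id=102: ✓ → 580
sample_id=103: ✓ → 275
sample_id=104: ✓ → 100
sample_id=105: ✗
sample_id=106: ✓ → 529
sample_id=107: ✓ → 527
sample_id=108: ✗
sample_id=109: ✓ → 21
sample_id=110: ✓ → 665
sample_id=111: ✗
sample_id=112: ✗
rain_sum = 580 + 275 + 100 + 529 + 527 + 21 + 665 = 2697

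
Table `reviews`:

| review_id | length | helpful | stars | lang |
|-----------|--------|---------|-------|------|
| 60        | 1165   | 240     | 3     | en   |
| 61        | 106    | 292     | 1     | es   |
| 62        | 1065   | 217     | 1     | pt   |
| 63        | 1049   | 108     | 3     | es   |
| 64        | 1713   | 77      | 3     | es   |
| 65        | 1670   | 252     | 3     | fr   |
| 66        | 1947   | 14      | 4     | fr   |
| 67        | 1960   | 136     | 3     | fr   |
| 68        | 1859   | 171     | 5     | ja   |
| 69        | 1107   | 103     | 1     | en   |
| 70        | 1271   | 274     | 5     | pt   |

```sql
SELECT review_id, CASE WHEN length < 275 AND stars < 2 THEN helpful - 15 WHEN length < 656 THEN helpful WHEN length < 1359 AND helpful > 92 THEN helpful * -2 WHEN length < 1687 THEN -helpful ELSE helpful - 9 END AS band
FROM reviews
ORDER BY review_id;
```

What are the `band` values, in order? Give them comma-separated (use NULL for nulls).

-480, 277, -434, -216, 68, -252, 5, 127, 162, -206, -548

review_id=60: length < 1359 AND helpful > 92 → -480
review_id=61: length < 275 AND stars < 2 → 277
review_id=62: length < 1359 AND helpful > 92 → -434
review_id=63: length < 1359 AND helpful > 92 → -216
review_id=64: ELSE → 68
review_id=65: length < 1687 → -252
review_id=66: ELSE → 5
review_id=67: ELSE → 127
review_id=68: ELSE → 162
review_id=69: length < 1359 AND helpful > 92 → -206
review_id=70: length < 1359 AND helpful > 92 → -548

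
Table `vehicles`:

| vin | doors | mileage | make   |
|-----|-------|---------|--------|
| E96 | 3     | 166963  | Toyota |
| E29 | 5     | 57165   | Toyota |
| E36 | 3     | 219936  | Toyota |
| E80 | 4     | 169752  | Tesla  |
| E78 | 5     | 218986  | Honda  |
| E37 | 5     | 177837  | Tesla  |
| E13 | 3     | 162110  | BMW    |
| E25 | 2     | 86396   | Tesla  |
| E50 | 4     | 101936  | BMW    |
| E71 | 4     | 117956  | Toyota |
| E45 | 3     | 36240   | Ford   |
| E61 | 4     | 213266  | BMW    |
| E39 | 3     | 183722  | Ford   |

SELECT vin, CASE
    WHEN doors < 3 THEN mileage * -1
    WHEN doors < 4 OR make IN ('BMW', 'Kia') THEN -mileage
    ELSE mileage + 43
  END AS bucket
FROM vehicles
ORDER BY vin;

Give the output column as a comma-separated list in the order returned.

-162110, -86396, 57208, -219936, 177880, -183722, -36240, -101936, -213266, 117999, 219029, 169795, -166963

vin=E13: doors < 4 OR make IN ('BMW', 'Kia') → -162110
vin=E25: doors < 3 → -86396
vin=E29: ELSE → 57208
vin=E36: doors < 4 OR make IN ('BMW', 'Kia') → -219936
vin=E37: ELSE → 177880
vin=E39: doors < 4 OR make IN ('BMW', 'Kia') → -183722
vin=E45: doors < 4 OR make IN ('BMW', 'Kia') → -36240
vin=E50: doors < 4 OR make IN ('BMW', 'Kia') → -101936
vin=E61: doors < 4 OR make IN ('BMW', 'Kia') → -213266
vin=E71: ELSE → 117999
vin=E78: ELSE → 219029
vin=E80: ELSE → 169795
vin=E96: doors < 4 OR make IN ('BMW', 'Kia') → -166963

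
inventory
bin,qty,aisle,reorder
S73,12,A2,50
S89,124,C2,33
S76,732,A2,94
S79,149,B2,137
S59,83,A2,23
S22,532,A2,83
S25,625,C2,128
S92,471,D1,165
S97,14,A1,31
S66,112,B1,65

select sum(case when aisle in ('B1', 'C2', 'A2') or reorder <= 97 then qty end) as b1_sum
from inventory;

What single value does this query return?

bin=S73: ✓ → 12
bin=S89: ✓ → 124
bin=S76: ✓ → 732
bin=S79: ✗
bin=S59: ✓ → 83
bin=S22: ✓ → 532
bin=S25: ✓ → 625
bin=S92: ✗
bin=S97: ✓ → 14
bin=S66: ✓ → 112
b1_sum = 12 + 124 + 732 + 83 + 532 + 625 + 14 + 112 = 2234

2234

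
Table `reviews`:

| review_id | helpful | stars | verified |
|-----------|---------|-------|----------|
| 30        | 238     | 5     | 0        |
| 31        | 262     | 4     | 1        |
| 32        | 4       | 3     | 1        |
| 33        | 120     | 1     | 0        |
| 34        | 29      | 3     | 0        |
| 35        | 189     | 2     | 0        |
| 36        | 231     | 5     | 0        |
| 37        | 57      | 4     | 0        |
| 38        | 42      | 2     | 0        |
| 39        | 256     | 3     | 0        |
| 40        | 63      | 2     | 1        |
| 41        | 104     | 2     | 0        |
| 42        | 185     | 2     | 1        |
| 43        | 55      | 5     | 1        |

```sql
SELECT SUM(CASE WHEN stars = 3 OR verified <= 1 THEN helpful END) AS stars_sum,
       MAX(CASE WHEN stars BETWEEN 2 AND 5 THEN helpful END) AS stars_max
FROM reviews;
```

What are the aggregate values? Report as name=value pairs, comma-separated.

stars_sum=1835, stars_max=262

[stars_sum: stars = 3 OR verified <= 1]
review_id=30: ✓ → 238
review_id=31: ✓ → 262
review_id=32: ✓ → 4
review_id=33: ✓ → 120
review_id=34: ✓ → 29
review_id=35: ✓ → 189
review_id=36: ✓ → 231
review_id=37: ✓ → 57
review_id=38: ✓ → 42
review_id=39: ✓ → 256
review_id=40: ✓ → 63
review_id=41: ✓ → 104
review_id=42: ✓ → 185
review_id=43: ✓ → 55
stars_sum = 238 + 262 + 4 + 120 + 29 + 189 + 231 + 57 + 42 + 256 + 63 + 104 + 185 + 55 = 1835
—
[stars_max: stars BETWEEN 2 AND 5]
review_id=30: ✓ → 238
review_id=31: ✓ → 262
review_id=32: ✓ → 4
review_id=33: ✗
review_id=34: ✓ → 29
review_id=35: ✓ → 189
review_id=36: ✓ → 231
review_id=37: ✓ → 57
review_id=38: ✓ → 42
review_id=39: ✓ → 256
review_id=40: ✓ → 63
review_id=41: ✓ → 104
review_id=42: ✓ → 185
review_id=43: ✓ → 55
stars_max = MAX(238, 262, 4, 29, 189, 231, 57, 42, 256, 63, 104, 185, 55) = 262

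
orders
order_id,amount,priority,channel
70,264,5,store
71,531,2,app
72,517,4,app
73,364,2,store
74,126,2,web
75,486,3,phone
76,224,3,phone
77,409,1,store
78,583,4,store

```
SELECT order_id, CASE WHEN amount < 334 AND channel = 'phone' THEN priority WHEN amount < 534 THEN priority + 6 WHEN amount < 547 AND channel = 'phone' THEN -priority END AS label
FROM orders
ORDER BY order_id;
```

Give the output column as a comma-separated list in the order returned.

order_id=70: amount < 534 → 11
order_id=71: amount < 534 → 8
order_id=72: amount < 534 → 10
order_id=73: amount < 534 → 8
order_id=74: amount < 534 → 8
order_id=75: amount < 534 → 9
order_id=76: amount < 334 AND channel = 'phone' → 3
order_id=77: amount < 534 → 7
order_id=78: (no match → NULL) → NULL

11, 8, 10, 8, 8, 9, 3, 7, NULL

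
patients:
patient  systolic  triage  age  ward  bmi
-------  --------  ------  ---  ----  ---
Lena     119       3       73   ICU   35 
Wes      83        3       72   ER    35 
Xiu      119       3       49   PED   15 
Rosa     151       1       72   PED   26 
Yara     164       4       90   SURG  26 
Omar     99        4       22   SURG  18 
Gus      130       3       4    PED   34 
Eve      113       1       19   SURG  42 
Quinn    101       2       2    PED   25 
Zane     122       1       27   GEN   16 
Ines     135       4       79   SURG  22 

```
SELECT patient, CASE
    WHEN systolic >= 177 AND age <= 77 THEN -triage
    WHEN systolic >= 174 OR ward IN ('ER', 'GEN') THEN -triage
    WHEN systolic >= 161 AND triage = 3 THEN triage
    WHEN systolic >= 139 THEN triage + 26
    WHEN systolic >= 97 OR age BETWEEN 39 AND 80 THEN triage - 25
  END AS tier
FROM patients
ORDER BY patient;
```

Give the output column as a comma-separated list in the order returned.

-24, -22, -21, -22, -21, -23, 27, -3, -22, 30, -1

patient=Eve: systolic >= 97 OR age BETWEEN 39 AND 80 → -24
patient=Gus: systolic >= 97 OR age BETWEEN 39 AND 80 → -22
patient=Ines: systolic >= 97 OR age BETWEEN 39 AND 80 → -21
patient=Lena: systolic >= 97 OR age BETWEEN 39 AND 80 → -22
patient=Omar: systolic >= 97 OR age BETWEEN 39 AND 80 → -21
patient=Quinn: systolic >= 97 OR age BETWEEN 39 AND 80 → -23
patient=Rosa: systolic >= 139 → 27
patient=Wes: systolic >= 174 OR ward IN ('ER', 'GEN') → -3
patient=Xiu: systolic >= 97 OR age BETWEEN 39 AND 80 → -22
patient=Yara: systolic >= 139 → 30
patient=Zane: systolic >= 174 OR ward IN ('ER', 'GEN') → -1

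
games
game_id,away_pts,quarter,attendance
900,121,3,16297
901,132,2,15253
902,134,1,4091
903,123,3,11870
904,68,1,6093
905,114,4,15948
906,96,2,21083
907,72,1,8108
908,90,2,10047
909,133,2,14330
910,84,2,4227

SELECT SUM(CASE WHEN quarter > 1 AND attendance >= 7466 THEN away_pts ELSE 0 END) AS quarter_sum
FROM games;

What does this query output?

809

game_id=900: ✓ → 121
game_id=901: ✓ → 132
game_id=902: ✗
game_id=903: ✓ → 123
game_id=904: ✗
game_id=905: ✓ → 114
game_id=906: ✓ → 96
game_id=907: ✗
game_id=908: ✓ → 90
game_id=909: ✓ → 133
game_id=910: ✗
quarter_sum = 121 + 132 + 123 + 114 + 96 + 90 + 133 = 809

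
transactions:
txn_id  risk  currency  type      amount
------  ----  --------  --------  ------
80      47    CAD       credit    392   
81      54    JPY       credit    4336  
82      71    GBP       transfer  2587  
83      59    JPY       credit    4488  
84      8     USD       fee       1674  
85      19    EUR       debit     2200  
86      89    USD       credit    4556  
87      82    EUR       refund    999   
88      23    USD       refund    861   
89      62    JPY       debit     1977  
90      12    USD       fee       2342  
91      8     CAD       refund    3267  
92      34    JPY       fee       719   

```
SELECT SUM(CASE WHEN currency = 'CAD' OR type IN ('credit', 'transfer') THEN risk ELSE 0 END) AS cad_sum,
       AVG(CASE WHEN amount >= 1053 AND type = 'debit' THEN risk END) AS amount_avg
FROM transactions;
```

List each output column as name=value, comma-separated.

[cad_sum: currency = 'CAD' OR type IN ('credit', 'transfer')]
txn_id=80: ✓ → 47
txn_id=81: ✓ → 54
txn_id=82: ✓ → 71
txn_id=83: ✓ → 59
txn_id=84: ✗
txn_id=85: ✗
txn_id=86: ✓ → 89
txn_id=87: ✗
txn_id=88: ✗
txn_id=89: ✗
txn_id=90: ✗
txn_id=91: ✓ → 8
txn_id=92: ✗
cad_sum = 47 + 54 + 71 + 59 + 89 + 8 = 328
—
[amount_avg: amount >= 1053 AND type = 'debit']
txn_id=80: ✗
txn_id=81: ✗
txn_id=82: ✗
txn_id=83: ✗
txn_id=84: ✗
txn_id=85: ✓ → 19
txn_id=86: ✗
txn_id=87: ✗
txn_id=88: ✗
txn_id=89: ✓ → 62
txn_id=90: ✗
txn_id=91: ✗
txn_id=92: ✗
amount_avg = (19 + 62) / 2 = 40.5

cad_sum=328, amount_avg=40.5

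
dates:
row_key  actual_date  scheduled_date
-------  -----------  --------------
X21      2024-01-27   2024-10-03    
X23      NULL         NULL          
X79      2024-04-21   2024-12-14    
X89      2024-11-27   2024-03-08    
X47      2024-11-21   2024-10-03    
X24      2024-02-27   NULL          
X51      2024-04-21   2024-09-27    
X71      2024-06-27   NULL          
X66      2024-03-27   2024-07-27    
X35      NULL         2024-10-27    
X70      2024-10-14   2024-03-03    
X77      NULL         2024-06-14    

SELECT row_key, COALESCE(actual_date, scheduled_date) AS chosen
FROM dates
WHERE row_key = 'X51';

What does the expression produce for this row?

row_key = X51: actual_date=2024-04-21, scheduled_date=2024-09-27.
actual_date=2024-04-21 → 2024-04-21

2024-04-21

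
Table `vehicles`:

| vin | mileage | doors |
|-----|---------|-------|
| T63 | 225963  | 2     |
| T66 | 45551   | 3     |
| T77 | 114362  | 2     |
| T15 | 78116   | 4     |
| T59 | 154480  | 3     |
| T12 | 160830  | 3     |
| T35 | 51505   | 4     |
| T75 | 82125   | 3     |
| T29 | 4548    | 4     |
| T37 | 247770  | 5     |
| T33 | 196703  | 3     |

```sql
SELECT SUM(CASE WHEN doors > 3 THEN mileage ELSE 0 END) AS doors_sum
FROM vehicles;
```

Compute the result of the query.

381939

vin=T63: ✗
vin=T66: ✗
vin=T77: ✗
vin=T15: ✓ → 78116
vin=T59: ✗
vin=T12: ✗
vin=T35: ✓ → 51505
vin=T75: ✗
vin=T29: ✓ → 4548
vin=T37: ✓ → 247770
vin=T33: ✗
doors_sum = 78116 + 51505 + 4548 + 247770 = 381939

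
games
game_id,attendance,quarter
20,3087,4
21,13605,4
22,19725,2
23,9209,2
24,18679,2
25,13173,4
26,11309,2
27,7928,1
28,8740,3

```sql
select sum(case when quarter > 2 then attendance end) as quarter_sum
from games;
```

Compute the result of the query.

game_id=20: ✓ → 3087
game_id=21: ✓ → 13605
game_id=22: ✗
game_id=23: ✗
game_id=24: ✗
game_id=25: ✓ → 13173
game_id=26: ✗
game_id=27: ✗
game_id=28: ✓ → 8740
quarter_sum = 3087 + 13605 + 13173 + 8740 = 38605

38605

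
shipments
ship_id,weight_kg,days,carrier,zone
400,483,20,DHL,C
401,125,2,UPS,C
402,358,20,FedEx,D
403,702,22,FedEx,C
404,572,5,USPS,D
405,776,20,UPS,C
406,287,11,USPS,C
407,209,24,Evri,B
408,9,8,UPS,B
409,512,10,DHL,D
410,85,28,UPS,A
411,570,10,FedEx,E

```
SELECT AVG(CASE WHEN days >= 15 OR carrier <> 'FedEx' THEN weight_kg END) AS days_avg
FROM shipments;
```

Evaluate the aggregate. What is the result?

374.3636363636

ship_id=400: ✓ → 483
ship_id=401: ✓ → 125
ship_id=402: ✓ → 358
ship_id=403: ✓ → 702
ship_id=404: ✓ → 572
ship_id=405: ✓ → 776
ship_id=406: ✓ → 287
ship_id=407: ✓ → 209
ship_id=408: ✓ → 9
ship_id=409: ✓ → 512
ship_id=410: ✓ → 85
ship_id=411: ✗
days_avg = (483 + 125 + 358 + 702 + 572 + 776 + 287 + 209 + 9 + 512 + 85) / 11 = 374.3636363636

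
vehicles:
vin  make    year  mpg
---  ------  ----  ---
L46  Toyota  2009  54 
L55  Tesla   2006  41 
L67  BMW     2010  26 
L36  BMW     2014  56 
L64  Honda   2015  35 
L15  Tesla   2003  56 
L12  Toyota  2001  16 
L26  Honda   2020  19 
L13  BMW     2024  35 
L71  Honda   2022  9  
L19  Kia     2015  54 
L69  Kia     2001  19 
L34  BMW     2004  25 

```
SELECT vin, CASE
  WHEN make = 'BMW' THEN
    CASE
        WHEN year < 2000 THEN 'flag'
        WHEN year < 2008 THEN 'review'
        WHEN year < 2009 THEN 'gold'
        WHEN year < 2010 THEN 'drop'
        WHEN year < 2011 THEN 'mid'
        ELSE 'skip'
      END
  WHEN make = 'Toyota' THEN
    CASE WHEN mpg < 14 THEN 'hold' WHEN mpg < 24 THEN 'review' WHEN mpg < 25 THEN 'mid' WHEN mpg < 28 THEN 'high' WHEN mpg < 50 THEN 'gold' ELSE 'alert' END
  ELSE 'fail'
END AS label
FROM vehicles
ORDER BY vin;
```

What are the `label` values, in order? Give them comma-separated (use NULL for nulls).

review, skip, fail, fail, fail, review, skip, alert, fail, fail, mid, fail, fail

vin=L12: make='Toyota' → inner[mpg < 24] → review
vin=L13: make='BMW' → inner[ELSE] → skip
vin=L15: make='Tesla' → outer ELSE → fail
vin=L19: make='Kia' → outer ELSE → fail
vin=L26: make='Honda' → outer ELSE → fail
vin=L34: make='BMW' → inner[year < 2008] → review
vin=L36: make='BMW' → inner[ELSE] → skip
vin=L46: make='Toyota' → inner[ELSE] → alert
vin=L55: make='Tesla' → outer ELSE → fail
vin=L64: make='Honda' → outer ELSE → fail
vin=L67: make='BMW' → inner[year < 2011] → mid
vin=L69: make='Kia' → outer ELSE → fail
vin=L71: make='Honda' → outer ELSE → fail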